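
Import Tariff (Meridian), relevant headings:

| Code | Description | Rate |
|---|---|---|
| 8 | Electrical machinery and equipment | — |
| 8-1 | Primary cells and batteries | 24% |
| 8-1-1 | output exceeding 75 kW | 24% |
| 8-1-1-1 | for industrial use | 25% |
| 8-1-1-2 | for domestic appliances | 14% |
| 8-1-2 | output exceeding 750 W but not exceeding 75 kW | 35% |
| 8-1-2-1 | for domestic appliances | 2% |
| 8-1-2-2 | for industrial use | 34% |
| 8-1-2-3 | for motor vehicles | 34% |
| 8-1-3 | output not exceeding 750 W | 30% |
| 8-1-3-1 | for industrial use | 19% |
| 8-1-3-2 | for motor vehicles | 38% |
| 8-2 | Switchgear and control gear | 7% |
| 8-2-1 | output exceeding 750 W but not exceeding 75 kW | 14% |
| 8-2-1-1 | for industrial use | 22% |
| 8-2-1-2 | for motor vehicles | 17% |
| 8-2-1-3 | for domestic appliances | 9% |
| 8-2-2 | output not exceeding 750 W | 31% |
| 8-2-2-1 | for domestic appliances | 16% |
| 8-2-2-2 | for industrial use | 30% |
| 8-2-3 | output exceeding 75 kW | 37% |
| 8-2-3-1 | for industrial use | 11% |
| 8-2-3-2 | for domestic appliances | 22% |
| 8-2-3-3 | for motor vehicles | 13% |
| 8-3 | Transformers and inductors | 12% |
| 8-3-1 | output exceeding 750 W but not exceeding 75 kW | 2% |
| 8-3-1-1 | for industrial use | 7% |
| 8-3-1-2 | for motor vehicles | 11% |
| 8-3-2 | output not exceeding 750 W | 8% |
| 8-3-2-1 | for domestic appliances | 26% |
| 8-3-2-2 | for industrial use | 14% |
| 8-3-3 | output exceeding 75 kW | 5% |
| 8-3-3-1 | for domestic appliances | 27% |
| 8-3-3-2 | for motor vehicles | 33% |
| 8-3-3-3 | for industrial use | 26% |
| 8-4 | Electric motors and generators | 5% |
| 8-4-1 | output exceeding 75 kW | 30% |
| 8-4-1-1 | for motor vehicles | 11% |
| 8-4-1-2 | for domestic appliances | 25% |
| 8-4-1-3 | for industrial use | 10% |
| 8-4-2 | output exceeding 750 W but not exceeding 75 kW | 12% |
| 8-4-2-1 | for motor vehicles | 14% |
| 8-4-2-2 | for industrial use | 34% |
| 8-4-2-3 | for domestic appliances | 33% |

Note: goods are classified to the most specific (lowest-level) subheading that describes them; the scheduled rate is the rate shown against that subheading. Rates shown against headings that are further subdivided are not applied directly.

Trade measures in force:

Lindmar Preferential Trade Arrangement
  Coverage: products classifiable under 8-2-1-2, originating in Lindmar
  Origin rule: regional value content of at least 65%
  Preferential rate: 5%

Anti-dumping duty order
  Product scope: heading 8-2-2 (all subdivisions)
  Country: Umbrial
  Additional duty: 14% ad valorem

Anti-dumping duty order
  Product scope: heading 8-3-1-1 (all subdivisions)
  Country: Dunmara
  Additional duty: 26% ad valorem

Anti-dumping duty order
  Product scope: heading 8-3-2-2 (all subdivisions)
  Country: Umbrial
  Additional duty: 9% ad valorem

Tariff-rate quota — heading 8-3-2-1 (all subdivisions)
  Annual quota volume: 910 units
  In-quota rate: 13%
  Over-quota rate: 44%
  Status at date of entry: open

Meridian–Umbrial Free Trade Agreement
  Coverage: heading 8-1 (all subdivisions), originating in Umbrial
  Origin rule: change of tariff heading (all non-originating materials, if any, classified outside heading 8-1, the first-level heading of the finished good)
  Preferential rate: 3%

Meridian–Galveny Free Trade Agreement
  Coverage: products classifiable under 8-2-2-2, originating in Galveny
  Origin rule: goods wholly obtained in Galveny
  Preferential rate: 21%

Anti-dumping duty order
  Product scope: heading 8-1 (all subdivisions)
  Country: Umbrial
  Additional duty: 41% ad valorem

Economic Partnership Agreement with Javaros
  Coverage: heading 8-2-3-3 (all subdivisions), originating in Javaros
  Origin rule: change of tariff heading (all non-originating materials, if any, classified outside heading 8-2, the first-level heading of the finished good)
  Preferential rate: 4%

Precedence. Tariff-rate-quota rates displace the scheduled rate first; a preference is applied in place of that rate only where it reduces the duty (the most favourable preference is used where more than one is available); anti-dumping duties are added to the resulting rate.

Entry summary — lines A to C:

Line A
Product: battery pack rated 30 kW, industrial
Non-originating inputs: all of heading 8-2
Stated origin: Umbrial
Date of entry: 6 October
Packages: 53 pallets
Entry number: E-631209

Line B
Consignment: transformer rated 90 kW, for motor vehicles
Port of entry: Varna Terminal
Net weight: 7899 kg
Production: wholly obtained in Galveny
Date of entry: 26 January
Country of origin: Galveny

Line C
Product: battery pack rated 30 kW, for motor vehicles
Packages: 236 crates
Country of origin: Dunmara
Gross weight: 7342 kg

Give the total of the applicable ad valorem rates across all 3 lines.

111%

Line A: battery pack → 8-1; rated 30 kW → 8-1-2; industrial → 8-1-2-2. Scheduled 34%. Umbrial agreement on 8-1: CTH met → 3% available; preferential 3%; anti-dumping (Umbrial, 8-1): +41%; total 3% + 41% = 44%. → 44%.
Line B: transformer → 8-3; rated 90 kW → 8-3-3; for motor vehicles → 8-3-3-2. Scheduled 33%. Galveny agreement on 8-2-2-2: 8-3-3-2 not covered. → 33%.
Line C: battery pack → 8-1; rated 30 kW → 8-1-2; for motor vehicles → 8-1-2-3. Scheduled 34%. No special measure applies. → 34%.
Sum: 44% + 33% + 34% = 111%.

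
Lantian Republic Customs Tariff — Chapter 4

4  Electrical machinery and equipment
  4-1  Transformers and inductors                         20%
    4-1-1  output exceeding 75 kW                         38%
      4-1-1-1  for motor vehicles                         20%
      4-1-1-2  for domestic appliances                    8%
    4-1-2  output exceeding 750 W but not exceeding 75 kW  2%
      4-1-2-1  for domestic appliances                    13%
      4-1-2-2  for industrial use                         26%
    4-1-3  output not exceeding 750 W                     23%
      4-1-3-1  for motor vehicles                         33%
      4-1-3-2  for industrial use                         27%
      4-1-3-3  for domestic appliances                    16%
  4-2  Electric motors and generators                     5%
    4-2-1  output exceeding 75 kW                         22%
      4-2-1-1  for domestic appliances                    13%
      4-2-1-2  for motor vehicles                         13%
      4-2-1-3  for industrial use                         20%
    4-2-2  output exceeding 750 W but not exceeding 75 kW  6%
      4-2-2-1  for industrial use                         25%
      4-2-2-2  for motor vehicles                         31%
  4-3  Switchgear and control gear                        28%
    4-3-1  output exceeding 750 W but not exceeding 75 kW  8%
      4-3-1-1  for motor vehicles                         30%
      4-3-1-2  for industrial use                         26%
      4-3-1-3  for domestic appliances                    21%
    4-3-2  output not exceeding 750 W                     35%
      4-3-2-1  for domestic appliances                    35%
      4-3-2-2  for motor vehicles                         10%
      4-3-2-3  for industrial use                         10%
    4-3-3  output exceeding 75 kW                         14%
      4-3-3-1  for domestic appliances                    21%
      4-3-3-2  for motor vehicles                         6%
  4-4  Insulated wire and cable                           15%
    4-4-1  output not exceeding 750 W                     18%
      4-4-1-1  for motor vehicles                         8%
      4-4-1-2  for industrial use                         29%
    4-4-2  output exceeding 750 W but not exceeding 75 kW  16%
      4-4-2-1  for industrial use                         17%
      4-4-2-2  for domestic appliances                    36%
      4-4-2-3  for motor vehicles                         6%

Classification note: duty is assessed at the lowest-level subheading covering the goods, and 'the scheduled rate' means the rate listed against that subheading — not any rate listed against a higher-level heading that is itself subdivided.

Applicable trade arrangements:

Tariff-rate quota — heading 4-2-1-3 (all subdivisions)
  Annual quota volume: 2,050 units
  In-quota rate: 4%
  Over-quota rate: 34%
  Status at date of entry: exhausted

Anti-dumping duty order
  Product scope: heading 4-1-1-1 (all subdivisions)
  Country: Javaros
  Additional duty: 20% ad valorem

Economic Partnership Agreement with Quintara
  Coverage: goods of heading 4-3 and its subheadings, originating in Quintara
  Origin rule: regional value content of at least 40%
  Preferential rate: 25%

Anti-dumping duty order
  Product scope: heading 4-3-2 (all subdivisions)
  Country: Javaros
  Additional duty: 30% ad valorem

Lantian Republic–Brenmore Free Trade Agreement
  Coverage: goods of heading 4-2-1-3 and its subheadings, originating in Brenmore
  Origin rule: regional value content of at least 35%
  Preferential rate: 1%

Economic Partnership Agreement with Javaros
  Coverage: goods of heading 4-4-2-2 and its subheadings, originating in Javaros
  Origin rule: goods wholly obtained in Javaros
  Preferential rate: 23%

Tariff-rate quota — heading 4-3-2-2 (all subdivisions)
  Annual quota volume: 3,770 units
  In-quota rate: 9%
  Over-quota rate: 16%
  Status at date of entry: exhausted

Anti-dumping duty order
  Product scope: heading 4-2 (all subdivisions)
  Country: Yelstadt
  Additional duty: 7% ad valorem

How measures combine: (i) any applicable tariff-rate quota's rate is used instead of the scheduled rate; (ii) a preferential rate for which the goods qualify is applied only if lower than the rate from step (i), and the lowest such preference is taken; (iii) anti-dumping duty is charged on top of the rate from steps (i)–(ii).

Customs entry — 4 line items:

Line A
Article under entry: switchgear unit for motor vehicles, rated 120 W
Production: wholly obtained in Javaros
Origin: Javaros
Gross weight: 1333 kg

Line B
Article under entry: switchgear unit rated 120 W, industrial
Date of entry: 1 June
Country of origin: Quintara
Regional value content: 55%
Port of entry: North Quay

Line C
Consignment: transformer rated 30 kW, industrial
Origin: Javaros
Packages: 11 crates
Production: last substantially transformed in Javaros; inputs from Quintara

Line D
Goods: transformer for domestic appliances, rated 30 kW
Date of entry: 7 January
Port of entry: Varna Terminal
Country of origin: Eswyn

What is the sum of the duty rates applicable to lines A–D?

95%

Line A: switchgear unit → 4-3; rated 120 W → 4-3-2; for motor vehicles → 4-3-2-2. Scheduled 10%. quota on 4-3-2-2 exhausted → over-quota 16%; Javaros agreement on 4-4-2-2: 4-3-2-2 not covered; anti-dumping (Javaros, 4-3-2): +30%; total 16% + 30% = 46%. → 46%.
Line B: switchgear unit → 4-3; rated 120 W → 4-3-2; industrial → 4-3-2-3. Scheduled 10%. Quintara agreement on 4-3: RVC ≥ 40% → 25% available; preference 25% not lower than 10% → no reduction. → 10%.
Line C: transformer → 4-1; rated 30 kW → 4-1-2; industrial → 4-1-2-2. Scheduled 26%. Javaros agreement on 4-4-2-2: 4-1-2-2 not covered. → 26%.
Line D: transformer → 4-1; rated 30 kW → 4-1-2; for domestic appliances → 4-1-2-1. Scheduled 13%. No special measure applies. → 13%.
Sum: 46% + 10% + 26% + 13% = 95%.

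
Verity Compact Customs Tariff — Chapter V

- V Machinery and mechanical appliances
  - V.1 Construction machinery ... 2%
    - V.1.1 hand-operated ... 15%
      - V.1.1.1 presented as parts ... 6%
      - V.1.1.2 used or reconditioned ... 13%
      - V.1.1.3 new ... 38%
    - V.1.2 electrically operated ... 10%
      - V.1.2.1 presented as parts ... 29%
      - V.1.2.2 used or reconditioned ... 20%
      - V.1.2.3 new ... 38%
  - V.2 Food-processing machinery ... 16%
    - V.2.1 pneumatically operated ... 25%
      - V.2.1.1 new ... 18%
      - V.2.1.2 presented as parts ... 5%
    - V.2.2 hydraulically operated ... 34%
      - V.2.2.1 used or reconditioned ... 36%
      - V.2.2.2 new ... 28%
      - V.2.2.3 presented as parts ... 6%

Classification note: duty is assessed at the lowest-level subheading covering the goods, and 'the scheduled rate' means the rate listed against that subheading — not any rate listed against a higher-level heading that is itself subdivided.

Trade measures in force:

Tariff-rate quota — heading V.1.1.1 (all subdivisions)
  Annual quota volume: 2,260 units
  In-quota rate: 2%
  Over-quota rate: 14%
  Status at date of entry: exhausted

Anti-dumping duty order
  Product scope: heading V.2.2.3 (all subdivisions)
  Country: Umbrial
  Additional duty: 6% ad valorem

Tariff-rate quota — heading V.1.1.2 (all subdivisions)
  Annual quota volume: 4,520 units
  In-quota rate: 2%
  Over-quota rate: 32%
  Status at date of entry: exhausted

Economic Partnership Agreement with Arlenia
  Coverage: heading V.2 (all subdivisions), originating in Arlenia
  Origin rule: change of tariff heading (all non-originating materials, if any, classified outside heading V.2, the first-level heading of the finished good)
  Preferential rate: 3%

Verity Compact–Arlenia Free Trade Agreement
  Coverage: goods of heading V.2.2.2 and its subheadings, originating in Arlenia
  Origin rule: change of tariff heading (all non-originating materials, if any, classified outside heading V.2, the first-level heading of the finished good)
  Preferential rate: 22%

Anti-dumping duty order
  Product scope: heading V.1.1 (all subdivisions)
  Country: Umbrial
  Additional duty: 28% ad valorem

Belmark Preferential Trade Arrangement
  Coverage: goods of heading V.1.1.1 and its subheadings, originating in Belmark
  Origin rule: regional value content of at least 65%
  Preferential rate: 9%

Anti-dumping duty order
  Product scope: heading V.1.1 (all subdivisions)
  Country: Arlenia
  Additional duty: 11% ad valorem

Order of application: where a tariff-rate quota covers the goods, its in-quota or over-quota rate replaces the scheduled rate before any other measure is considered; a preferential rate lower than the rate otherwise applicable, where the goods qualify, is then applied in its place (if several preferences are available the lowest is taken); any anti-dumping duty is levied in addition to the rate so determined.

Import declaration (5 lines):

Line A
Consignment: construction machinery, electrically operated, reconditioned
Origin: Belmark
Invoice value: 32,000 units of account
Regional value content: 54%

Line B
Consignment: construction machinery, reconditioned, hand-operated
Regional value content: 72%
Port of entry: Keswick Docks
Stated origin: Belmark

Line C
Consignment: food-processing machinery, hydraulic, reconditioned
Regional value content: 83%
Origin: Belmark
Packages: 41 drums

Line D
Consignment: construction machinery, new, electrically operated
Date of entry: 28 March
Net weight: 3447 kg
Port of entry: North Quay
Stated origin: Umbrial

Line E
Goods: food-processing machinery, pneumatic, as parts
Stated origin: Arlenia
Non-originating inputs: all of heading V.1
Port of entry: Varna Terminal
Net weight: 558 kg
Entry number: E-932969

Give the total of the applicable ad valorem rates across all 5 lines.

Line A: construction → V.1; electrically operated → V.1.2; reconditioned → V.1.2.2. Scheduled 20%. Belmark agreement on V.1.1.1: V.1.2.2 not covered. → 20%.
Line B: construction → V.1; hand-operated → V.1.1; reconditioned → V.1.1.2. Scheduled 13%. quota on V.1.1.2 exhausted → over-quota 32%; Belmark agreement on V.1.1.1: V.1.1.2 not covered. → 32%.
Line C: food-processing → V.2; hydraulic → V.2.2; reconditioned → V.2.2.1. Scheduled 36%. Belmark agreement on V.1.1.1: V.2.2.1 not covered. → 36%.
Line D: construction → V.1; electrically operated → V.1.2; new → V.1.2.3. Scheduled 38%. No special measure applies. → 38%.
Line E: food-processing → V.2; pneumatic → V.2.1; as parts → V.2.1.2. Scheduled 5%. Arlenia agreement on V.2: CTH met → 3% available; Arlenia agreement on V.2.2.2: V.2.1.2 not covered; preferential 3%. → 3%.
Sum: 20% + 32% + 36% + 38% + 3% = 129%.

129%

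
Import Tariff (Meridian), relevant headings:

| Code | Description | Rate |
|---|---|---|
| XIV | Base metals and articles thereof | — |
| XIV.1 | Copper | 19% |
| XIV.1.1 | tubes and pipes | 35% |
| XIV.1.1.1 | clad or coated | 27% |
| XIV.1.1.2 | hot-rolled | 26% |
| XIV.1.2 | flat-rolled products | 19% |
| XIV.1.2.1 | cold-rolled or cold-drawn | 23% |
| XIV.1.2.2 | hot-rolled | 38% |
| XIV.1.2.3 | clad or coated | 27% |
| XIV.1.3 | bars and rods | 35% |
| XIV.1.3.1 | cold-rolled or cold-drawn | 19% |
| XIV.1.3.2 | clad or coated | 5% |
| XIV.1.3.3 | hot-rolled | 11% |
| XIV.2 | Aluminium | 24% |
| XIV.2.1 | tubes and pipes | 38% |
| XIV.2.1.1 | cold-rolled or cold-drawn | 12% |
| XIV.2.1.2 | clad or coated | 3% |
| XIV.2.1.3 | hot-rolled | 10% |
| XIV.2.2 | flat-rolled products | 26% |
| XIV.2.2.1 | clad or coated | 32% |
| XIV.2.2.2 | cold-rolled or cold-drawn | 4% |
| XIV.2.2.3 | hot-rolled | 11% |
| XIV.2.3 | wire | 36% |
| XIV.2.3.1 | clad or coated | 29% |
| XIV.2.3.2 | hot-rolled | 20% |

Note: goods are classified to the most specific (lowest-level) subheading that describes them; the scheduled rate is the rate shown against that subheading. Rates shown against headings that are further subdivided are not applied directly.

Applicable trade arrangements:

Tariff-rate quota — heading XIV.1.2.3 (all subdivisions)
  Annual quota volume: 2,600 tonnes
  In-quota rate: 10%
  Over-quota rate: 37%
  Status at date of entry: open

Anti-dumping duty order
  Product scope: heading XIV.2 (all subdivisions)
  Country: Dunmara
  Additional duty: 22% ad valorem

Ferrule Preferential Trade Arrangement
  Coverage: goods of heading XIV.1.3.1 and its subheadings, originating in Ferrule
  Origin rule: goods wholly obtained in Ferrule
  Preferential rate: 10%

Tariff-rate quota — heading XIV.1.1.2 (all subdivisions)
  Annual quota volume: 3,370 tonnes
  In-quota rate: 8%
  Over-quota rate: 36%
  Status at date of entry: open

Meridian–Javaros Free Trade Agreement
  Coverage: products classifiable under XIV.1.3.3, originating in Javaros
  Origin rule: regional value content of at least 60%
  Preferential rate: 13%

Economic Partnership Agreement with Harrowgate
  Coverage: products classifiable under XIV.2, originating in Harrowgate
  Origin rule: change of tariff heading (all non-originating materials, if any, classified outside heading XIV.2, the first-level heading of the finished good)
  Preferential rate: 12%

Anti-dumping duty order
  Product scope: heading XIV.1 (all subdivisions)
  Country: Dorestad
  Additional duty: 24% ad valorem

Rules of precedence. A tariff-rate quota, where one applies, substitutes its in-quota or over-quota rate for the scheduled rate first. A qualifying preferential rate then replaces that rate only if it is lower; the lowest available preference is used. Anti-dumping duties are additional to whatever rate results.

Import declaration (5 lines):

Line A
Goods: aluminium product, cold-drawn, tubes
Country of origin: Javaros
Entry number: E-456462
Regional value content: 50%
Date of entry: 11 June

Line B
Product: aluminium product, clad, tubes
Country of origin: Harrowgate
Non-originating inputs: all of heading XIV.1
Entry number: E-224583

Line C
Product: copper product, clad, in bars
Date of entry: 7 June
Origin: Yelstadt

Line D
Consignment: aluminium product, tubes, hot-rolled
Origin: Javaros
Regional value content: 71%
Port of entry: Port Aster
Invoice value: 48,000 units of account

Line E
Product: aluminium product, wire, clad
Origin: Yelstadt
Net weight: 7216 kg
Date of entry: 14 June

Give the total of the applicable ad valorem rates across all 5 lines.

59%

Line A: aluminium → XIV.2; tubes → XIV.2.1; cold-drawn → XIV.2.1.1. Scheduled 12%. Javaros agreement on XIV.1.3.3: XIV.2.1.1 not covered. → 12%.
Line B: aluminium → XIV.2; tubes → XIV.2.1; clad → XIV.2.1.2. Scheduled 3%. Harrowgate agreement on XIV.2: CTH met → 12% available; preference 12% not lower than 3% → no reduction. → 3%.
Line C: copper → XIV.1; in bars → XIV.1.3; clad → XIV.1.3.2. Scheduled 5%. No special measure applies. → 5%.
Line D: aluminium → XIV.2; tubes → XIV.2.1; hot-rolled → XIV.2.1.3. Scheduled 10%. Javaros agreement on XIV.1.3.3: XIV.2.1.3 not covered. → 10%.
Line E: aluminium → XIV.2; wire → XIV.2.3; clad → XIV.2.3.1. Scheduled 29%. No special measure applies. → 29%.
Sum: 12% + 3% + 5% + 10% + 29% = 59%.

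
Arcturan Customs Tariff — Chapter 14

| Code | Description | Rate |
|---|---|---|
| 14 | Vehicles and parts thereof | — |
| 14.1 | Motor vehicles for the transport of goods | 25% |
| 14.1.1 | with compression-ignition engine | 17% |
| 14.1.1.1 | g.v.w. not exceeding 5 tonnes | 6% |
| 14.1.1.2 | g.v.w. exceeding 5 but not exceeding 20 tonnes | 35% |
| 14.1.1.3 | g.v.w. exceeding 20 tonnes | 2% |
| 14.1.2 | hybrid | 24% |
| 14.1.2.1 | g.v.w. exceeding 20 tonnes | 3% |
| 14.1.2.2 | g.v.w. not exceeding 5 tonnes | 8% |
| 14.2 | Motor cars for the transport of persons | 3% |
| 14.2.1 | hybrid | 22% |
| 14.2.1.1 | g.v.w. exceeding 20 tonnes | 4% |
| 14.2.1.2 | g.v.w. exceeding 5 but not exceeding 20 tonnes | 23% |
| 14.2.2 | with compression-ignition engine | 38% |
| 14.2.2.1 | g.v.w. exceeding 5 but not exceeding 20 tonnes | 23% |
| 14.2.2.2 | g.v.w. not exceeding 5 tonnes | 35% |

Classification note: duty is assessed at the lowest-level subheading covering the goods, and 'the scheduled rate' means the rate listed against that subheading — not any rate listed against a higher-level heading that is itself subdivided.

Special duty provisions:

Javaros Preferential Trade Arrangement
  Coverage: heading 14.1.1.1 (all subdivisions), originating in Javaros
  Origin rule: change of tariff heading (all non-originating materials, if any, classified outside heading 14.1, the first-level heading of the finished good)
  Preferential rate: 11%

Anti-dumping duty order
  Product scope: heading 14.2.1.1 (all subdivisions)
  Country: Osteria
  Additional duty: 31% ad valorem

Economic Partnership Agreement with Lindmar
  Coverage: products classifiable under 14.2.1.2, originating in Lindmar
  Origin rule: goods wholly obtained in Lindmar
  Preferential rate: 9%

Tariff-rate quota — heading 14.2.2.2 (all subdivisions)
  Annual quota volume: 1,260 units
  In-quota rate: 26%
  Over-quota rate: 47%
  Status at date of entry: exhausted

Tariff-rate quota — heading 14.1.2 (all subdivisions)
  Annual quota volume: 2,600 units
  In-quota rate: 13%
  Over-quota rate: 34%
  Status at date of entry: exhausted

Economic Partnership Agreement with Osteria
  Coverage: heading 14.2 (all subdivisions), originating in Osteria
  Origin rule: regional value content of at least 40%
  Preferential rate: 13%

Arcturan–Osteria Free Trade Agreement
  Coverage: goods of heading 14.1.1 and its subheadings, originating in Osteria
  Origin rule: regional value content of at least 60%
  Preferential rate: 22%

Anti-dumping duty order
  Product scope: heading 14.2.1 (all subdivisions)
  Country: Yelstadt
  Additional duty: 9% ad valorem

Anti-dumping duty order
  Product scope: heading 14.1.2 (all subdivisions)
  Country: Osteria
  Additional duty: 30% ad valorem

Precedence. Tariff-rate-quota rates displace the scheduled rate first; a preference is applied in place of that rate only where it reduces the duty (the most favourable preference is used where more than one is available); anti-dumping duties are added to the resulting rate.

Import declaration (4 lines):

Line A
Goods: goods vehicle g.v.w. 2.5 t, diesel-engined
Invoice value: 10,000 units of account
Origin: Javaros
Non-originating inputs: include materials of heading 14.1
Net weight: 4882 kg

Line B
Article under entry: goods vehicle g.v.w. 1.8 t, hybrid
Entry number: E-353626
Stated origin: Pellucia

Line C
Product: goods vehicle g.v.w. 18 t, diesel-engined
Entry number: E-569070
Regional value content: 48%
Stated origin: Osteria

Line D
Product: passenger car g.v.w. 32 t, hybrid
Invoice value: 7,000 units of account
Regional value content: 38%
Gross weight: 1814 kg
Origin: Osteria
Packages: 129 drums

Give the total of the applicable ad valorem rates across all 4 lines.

Line A: goods vehicle → 14.1; diesel-engined → 14.1.1; g.v.w. 2.5 t → 14.1.1.1. Scheduled 6%. Javaros agreement on 14.1.1.1: CTH not met. → 6%.
Line B: goods vehicle → 14.1; hybrid → 14.1.2; g.v.w. 1.8 t → 14.1.2.2. Scheduled 8%. quota on 14.1.2 exhausted → over-quota 34%. → 34%.
Line C: goods vehicle → 14.1; diesel-engined → 14.1.1; g.v.w. 18 t → 14.1.1.2. Scheduled 35%. Osteria agreement on 14.2: 14.1.1.2 not covered; Osteria agreement on 14.1.1: RVC < 60%. → 35%.
Line D: passenger car → 14.2; hybrid → 14.2.1; g.v.w. 32 t → 14.2.1.1. Scheduled 4%. Osteria agreement on 14.2: RVC < 40%; Osteria agreement on 14.1.1: 14.2.1.1 not covered; anti-dumping (Osteria, 14.2.1.1): +31%; total 4% + 31% = 35%. → 35%.
Sum: 6% + 34% + 35% + 35% = 110%.

110%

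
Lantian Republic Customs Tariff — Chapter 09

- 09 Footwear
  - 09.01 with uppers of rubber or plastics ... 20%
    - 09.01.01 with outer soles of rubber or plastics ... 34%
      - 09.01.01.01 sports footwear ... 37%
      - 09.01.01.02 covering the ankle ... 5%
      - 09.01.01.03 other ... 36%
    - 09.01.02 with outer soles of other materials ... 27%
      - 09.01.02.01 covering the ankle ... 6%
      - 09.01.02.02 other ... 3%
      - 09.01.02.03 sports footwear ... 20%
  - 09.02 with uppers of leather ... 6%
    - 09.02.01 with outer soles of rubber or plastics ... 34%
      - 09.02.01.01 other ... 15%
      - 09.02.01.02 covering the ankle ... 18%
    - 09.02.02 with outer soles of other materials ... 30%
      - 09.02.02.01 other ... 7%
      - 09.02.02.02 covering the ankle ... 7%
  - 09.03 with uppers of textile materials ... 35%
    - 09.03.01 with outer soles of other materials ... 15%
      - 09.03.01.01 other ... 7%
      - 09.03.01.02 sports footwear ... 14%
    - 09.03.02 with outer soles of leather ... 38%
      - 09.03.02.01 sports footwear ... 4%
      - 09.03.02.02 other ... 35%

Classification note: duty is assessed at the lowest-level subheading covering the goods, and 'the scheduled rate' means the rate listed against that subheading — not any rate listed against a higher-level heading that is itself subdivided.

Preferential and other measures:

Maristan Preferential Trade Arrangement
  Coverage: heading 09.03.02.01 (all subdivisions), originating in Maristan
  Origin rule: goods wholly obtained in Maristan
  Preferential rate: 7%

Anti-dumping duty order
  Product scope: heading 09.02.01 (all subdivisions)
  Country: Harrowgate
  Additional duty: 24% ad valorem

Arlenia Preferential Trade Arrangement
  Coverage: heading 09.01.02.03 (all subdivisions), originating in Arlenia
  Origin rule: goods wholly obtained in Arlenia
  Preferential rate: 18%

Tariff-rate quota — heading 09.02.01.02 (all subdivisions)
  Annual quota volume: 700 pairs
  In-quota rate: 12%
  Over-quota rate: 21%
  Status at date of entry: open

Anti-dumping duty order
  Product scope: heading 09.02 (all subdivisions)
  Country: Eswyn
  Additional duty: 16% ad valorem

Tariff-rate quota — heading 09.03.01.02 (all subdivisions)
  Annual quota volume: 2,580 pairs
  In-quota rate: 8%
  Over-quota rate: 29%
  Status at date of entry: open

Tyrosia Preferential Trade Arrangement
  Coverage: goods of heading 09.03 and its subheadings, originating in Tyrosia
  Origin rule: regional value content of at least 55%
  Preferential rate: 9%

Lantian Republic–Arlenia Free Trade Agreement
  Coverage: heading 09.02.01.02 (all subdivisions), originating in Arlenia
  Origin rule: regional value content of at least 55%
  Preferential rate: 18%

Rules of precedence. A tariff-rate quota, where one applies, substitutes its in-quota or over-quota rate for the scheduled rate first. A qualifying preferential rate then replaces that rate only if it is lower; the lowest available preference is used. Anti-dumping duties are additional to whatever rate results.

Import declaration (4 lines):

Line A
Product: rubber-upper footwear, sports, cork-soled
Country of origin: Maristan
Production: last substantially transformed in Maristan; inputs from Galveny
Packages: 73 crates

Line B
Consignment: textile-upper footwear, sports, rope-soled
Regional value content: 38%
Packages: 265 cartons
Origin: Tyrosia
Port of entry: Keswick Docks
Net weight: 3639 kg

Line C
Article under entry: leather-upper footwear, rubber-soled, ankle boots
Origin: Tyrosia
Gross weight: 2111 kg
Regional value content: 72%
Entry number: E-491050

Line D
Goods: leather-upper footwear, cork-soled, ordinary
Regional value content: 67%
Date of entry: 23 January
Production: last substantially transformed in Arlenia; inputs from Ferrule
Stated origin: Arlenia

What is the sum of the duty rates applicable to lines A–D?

Line A: rubber-upper → 09.01; cork-soled → 09.01.02; sports → 09.01.02.03. Scheduled 20%. Maristan agreement on 09.03.02.01: 09.01.02.03 not covered. → 20%.
Line B: textile-upper → 09.03; rope-soled → 09.03.01; sports → 09.03.01.02. Scheduled 14%. quota on 09.03.01.02 open → in-quota 8%; Tyrosia agreement on 09.03: RVC < 55%. → 8%.
Line C: leather-upper → 09.02; rubber-soled → 09.02.01; ankle boots → 09.02.01.02. Scheduled 18%. quota on 09.02.01.02 open → in-quota 12%; Tyrosia agreement on 09.03: 09.02.01.02 not covered. → 12%.
Line D: leather-upper → 09.02; cork-soled → 09.02.02; ordinary → 09.02.02.01. Scheduled 7%. Arlenia agreement on 09.01.02.03: 09.02.02.01 not covered; Arlenia agreement on 09.02.01.02: 09.02.02.01 not covered. → 7%.
Sum: 20% + 8% + 12% + 7% = 47%.

47%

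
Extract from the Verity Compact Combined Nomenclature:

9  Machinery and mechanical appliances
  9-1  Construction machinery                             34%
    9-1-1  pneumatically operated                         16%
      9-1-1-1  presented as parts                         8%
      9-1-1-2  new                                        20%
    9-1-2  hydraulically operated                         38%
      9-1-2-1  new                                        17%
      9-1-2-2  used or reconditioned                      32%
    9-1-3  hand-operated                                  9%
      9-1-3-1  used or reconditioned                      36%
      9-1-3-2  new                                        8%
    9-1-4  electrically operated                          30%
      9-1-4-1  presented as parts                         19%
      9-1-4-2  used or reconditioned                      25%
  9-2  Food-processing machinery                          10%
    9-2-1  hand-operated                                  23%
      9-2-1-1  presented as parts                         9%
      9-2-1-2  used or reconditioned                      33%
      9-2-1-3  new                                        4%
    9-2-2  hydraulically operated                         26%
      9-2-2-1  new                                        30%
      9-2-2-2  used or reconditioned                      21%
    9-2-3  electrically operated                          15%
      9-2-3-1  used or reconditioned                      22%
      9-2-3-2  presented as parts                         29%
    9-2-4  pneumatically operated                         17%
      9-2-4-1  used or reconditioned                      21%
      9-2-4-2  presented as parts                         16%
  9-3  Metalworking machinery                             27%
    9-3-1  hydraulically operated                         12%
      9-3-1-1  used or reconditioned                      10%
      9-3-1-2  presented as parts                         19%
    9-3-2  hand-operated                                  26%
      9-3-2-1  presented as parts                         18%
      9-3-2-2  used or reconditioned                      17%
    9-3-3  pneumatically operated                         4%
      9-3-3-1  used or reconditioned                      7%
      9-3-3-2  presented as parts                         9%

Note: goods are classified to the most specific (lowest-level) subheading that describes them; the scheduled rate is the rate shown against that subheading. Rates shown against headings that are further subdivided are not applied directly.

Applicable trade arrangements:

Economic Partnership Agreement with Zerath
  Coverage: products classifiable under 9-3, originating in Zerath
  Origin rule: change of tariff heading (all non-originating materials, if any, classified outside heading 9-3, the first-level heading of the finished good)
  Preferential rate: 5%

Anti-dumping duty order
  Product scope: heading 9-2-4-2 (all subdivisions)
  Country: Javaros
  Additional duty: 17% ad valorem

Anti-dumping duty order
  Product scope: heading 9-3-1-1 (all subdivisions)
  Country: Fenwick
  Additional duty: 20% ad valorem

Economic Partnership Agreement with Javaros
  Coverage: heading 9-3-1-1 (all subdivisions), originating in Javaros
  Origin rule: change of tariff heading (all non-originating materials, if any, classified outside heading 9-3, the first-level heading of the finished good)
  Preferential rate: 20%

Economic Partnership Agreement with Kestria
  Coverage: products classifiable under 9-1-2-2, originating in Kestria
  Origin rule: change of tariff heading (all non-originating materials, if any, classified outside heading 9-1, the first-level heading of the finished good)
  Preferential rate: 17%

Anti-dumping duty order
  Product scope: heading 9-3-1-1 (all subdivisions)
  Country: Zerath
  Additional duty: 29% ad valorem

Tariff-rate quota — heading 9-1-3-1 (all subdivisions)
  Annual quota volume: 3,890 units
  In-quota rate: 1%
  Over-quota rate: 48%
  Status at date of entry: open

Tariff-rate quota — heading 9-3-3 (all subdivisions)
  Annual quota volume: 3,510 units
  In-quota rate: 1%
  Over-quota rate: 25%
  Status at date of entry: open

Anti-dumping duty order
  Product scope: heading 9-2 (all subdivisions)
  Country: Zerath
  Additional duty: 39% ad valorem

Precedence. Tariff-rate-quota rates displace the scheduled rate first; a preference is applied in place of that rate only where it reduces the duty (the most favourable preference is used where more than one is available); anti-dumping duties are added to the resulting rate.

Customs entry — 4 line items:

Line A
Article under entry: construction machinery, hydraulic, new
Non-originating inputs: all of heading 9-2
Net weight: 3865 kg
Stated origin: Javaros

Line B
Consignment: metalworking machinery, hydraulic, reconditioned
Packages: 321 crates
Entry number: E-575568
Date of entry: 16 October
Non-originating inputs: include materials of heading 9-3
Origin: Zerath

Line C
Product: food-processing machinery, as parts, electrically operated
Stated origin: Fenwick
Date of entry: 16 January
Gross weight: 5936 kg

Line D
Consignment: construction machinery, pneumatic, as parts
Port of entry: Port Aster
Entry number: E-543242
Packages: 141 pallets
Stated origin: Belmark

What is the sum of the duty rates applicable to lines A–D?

Line A: construction → 9-1; hydraulic → 9-1-2; new → 9-1-2-1. Scheduled 17%. Javaros agreement on 9-3-1-1: 9-1-2-1 not covered. → 17%.
Line B: metalworking → 9-3; hydraulic → 9-3-1; reconditioned → 9-3-1-1. Scheduled 10%. Zerath agreement on 9-3: CTH not met; anti-dumping (Zerath, 9-3-1-1): +29%; total 10% + 29% = 39%. → 39%.
Line C: food-processing → 9-2; electrically operated → 9-2-3; as parts → 9-2-3-2. Scheduled 29%. No special measure applies. → 29%.
Line D: construction → 9-1; pneumatic → 9-1-1; as parts → 9-1-1-1. Scheduled 8%. No special measure applies. → 8%.
Sum: 17% + 39% + 29% + 8% = 93%.

93%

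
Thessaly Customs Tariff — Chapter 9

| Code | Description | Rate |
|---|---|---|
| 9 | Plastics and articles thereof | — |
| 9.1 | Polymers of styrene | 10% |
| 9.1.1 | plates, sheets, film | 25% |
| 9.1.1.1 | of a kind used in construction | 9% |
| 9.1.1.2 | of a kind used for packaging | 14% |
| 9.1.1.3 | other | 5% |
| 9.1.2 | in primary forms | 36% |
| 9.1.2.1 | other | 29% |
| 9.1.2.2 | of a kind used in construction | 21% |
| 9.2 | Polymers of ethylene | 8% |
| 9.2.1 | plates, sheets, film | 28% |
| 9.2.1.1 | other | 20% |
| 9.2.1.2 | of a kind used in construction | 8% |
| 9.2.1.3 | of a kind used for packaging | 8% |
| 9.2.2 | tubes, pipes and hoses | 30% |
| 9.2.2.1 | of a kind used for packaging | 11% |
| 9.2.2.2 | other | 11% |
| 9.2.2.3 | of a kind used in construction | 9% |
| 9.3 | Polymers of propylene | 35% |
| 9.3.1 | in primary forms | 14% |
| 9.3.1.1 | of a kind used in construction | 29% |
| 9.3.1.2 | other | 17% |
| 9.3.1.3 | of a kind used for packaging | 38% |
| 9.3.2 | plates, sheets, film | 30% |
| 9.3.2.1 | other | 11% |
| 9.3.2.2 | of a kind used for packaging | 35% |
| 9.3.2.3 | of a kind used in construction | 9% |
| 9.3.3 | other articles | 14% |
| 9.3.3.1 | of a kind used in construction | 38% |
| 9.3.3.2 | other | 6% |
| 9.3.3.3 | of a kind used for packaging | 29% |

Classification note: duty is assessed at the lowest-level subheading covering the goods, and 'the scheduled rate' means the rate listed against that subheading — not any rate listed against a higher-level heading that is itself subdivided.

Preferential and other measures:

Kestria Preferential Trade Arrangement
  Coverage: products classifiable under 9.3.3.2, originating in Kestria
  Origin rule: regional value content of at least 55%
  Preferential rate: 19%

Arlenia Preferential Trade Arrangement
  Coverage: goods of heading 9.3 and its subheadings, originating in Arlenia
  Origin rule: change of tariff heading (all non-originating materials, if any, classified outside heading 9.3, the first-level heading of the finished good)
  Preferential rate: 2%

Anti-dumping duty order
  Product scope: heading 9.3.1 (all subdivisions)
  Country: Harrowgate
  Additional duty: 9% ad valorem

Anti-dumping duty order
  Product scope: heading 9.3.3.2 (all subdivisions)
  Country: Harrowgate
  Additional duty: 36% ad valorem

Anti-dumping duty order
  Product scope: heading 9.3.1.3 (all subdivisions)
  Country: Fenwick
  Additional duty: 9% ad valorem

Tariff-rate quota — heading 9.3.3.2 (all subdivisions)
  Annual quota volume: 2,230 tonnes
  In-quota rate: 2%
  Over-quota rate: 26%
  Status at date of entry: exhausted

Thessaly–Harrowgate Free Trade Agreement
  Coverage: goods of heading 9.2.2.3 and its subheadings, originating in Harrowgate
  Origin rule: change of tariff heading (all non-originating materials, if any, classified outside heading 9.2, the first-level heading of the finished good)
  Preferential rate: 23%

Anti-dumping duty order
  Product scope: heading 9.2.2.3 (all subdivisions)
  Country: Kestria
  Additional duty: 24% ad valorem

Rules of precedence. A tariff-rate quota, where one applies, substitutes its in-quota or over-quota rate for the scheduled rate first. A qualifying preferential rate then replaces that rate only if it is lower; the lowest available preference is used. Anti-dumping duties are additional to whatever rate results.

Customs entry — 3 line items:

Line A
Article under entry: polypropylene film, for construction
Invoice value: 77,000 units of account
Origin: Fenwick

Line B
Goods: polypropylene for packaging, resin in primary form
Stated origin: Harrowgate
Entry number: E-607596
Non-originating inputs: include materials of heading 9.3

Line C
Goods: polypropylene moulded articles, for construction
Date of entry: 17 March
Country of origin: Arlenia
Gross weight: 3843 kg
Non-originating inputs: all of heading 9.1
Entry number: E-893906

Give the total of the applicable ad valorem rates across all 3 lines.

58%

Line A: polypropylene → 9.3; film → 9.3.2; for construction → 9.3.2.3. Scheduled 9%. No special measure applies. → 9%.
Line B: polypropylene → 9.3; resin in primary form → 9.3.1; for packaging → 9.3.1.3. Scheduled 38%. Harrowgate agreement on 9.2.2.3: 9.3.1.3 not covered; anti-dumping (Harrowgate, 9.3.1): +9%; total 38% + 9% = 47%. → 47%.
Line C: polypropylene → 9.3; moulded articles → 9.3.3; for construction → 9.3.3.1. Scheduled 38%. Arlenia agreement on 9.3: CTH met → 2% available; preferential 2%. → 2%.
Sum: 9% + 47% + 2% = 58%.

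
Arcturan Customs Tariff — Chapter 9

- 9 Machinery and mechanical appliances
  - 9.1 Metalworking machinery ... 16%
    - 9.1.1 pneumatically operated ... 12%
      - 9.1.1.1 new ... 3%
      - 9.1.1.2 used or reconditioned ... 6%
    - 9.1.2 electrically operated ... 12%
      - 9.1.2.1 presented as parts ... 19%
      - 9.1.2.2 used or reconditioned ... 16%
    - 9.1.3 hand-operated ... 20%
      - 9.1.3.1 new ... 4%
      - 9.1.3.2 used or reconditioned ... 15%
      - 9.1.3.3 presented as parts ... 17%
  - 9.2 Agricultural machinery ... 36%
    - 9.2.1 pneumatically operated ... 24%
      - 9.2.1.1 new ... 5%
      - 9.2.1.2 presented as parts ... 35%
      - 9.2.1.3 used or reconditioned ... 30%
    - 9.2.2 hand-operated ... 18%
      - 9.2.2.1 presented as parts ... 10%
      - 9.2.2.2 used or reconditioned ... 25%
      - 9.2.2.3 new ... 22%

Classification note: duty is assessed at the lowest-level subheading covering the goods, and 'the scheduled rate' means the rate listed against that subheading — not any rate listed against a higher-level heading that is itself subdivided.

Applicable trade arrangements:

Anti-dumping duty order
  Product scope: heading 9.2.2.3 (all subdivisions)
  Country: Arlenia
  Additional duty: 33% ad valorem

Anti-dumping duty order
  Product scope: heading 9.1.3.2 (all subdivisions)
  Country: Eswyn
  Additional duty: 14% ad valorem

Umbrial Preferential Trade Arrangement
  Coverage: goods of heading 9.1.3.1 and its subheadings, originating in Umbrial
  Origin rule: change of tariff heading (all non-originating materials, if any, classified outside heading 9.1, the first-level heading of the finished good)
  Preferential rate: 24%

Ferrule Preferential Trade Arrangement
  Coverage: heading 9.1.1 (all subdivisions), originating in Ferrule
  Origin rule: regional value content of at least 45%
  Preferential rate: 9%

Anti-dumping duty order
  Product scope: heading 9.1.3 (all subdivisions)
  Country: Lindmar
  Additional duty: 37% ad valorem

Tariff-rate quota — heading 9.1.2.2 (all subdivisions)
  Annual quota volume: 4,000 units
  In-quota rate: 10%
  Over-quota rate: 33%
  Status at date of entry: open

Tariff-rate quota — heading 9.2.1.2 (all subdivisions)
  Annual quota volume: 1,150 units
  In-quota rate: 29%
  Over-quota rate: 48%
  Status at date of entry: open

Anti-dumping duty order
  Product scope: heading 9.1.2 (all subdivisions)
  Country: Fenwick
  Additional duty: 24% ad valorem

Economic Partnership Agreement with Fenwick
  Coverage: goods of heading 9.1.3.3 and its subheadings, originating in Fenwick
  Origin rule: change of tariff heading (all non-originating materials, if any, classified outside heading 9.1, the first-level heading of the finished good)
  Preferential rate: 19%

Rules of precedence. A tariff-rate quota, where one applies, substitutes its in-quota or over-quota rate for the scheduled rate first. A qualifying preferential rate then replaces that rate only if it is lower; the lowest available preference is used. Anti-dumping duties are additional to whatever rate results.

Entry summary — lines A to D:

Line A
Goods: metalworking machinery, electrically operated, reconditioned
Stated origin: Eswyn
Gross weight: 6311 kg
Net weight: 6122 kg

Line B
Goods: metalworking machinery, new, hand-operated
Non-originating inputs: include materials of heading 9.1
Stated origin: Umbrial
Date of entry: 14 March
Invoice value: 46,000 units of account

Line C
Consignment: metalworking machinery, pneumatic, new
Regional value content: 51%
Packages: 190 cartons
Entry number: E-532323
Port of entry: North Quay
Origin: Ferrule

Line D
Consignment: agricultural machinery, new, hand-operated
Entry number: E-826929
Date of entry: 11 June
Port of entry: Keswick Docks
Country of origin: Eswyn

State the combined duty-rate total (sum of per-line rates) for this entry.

39%

Line A: metalworking → 9.1; electrically operated → 9.1.2; reconditioned → 9.1.2.2. Scheduled 16%. quota on 9.1.2.2 open → in-quota 10%. → 10%.
Line B: metalworking → 9.1; hand-operated → 9.1.3; new → 9.1.3.1. Scheduled 4%. Umbrial agreement on 9.1.3.1: CTH not met. → 4%.
Line C: metalworking → 9.1; pneumatic → 9.1.1; new → 9.1.1.1. Scheduled 3%. Ferrule agreement on 9.1.1: RVC ≥ 45% → 9% available; preference 9% not lower than 3% → no reduction. → 3%.
Line D: agricultural → 9.2; hand-operated → 9.2.2; new → 9.2.2.3. Scheduled 22%. No special measure applies. → 22%.
Sum: 10% + 4% + 3% + 22% = 39%.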